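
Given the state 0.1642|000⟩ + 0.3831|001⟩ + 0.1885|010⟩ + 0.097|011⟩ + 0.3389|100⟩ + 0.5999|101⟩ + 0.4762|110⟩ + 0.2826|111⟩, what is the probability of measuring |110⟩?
0.2268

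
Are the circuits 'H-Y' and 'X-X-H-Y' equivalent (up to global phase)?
Yes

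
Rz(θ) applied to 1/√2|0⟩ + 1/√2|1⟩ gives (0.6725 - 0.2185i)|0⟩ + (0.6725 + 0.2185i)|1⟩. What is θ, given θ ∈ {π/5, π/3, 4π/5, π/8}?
π/5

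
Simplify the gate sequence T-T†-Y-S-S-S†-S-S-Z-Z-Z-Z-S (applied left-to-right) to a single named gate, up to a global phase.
Y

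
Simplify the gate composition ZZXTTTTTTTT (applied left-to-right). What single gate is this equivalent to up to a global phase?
X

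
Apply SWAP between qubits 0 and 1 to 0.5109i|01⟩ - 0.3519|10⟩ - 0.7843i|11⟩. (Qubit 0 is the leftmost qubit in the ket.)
-0.3519|01⟩ + 0.5109i|10⟩ - 0.7843i|11⟩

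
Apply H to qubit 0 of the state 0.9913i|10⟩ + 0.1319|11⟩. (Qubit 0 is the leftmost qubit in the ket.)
0.701i|00⟩ + 0.09327|01⟩ - 0.701i|10⟩ - 0.09327|11⟩

H on qubit 0 mixes each pair of kets that differ only in qubit 0: amplitudes (a, b) of (|…0…⟩, |…1…⟩) become ((a + b)/√2, (a − b)/√2). Kets absent from the input have amplitude 0.
(|00⟩, |10⟩): (a, b) = (0, 0.9913i) → (0.701i, -0.701i)
(|01⟩, |11⟩): (a, b) = (0, 0.1319) → (0.09327, -0.09327)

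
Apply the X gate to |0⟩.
|1⟩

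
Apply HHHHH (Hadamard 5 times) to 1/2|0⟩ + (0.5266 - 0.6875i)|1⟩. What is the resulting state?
(0.7259 - 0.4861i)|0⟩ + (-0.01881 + 0.4861i)|1⟩

H² = I, so H^5 = H: a single Hadamard. With (a, b) = (1/2, (0.5266 - 0.6875i)), H gives ((a + b)/√2, (a − b)/√2) = ((0.7259 - 0.4861i), (-0.01881 + 0.4861i)).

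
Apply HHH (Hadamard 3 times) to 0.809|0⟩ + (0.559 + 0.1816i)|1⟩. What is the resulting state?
(0.9673 + 0.1284i)|0⟩ + (0.1768 - 0.1284i)|1⟩

H² = I, so H^3 = H: a single Hadamard. With (a, b) = (0.809, (0.559 + 0.1816i)), H gives ((a + b)/√2, (a − b)/√2) = ((0.9673 + 0.1284i), (0.1768 - 0.1284i)).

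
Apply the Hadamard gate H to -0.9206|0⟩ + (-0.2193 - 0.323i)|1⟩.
(-0.806 - 0.2284i)|0⟩ + (-0.4959 + 0.2284i)|1⟩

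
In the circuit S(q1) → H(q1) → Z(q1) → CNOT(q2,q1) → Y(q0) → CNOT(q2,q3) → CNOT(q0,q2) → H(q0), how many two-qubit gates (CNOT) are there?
3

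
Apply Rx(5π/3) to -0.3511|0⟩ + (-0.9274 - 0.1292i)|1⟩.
(0.2395 + 0.4637i)|0⟩ + (0.8032 + 0.2874i)|1⟩

Rx(5π/3) = [[cos(θ/2), −i·sin(θ/2)], [−i·sin(θ/2), cos(θ/2)]]; θ = 5π/3, cos(θ/2) ≈ -0.866025, sin(θ/2) ≈ 0.5.
With a = amp(|0⟩) = -0.3511 and b = amp(|1⟩) = (-0.9274 - 0.1292i):
new amp(|0⟩) = (-0.866025)·a + (-0.5i)·b = (0.2395 + 0.4637i)
new amp(|1⟩) = (-0.5i)·a + (-0.866025)·b = (0.8032 + 0.2874i)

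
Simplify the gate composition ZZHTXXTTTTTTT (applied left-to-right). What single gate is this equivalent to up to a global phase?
H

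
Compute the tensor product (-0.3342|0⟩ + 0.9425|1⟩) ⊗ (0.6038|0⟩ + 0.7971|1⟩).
-0.2018|00⟩ - 0.2664|01⟩ + 0.5691|10⟩ + 0.7513|11⟩

amp(|b₁b₂…⟩) = product of the factor amplitudes for bits b₁, b₂, …; only kets whose every factor amplitude is nonzero survive.
|00⟩: (-0.3342)(0.6038) = -0.2018
|01⟩: (-0.3342)(0.7971) = -0.2664
|10⟩: (0.9425)(0.6038) = 0.5691
|11⟩: (0.9425)(0.7971) = 0.7513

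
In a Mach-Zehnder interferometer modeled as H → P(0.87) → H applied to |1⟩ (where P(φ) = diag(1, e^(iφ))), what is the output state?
(0.1776 - 0.3822i)|0⟩ + (0.8224 + 0.3822i)|1⟩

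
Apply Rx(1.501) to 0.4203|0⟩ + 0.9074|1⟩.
(0.3074 - 0.6189i)|0⟩ + (0.6636 - 0.2866i)|1⟩

Rx(1.501) = [[cos(θ/2), −i·sin(θ/2)], [−i·sin(θ/2), cos(θ/2)]]; θ = 1.501, cos(θ/2) ≈ 0.731348, sin(θ/2) ≈ 0.682005.
With a = amp(|0⟩) = 0.4203 and b = amp(|1⟩) = 0.9074:
new amp(|0⟩) = (0.731348)·a + (-0.682005i)·b = (0.3074 - 0.6189i)
new amp(|1⟩) = (-0.682005i)·a + (0.731348)·b = (0.6636 - 0.2866i)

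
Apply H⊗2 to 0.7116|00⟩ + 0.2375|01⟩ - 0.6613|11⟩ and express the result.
0.1439|00⟩ + 0.5677|01⟩ + 0.8052|10⟩ - 0.0936|11⟩

H⊗2 gives amp(|y⟩) = (1/2) Σ_x (−1)^(x·y) amp(|x⟩), where x·y is the number of positions in which both x and y have a 1.
|00⟩: (0.7116 + 0.2375 - 0.6613)/2 = 0.1439
|01⟩: (0.7116 - 0.2375 + 0.6613)/2 = 0.5677
|10⟩: (0.7116 + 0.2375 + 0.6613)/2 = 0.8052
|11⟩: (0.7116 - 0.2375 - 0.6613)/2 = -0.0936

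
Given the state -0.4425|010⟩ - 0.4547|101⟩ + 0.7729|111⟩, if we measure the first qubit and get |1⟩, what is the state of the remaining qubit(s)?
-0.5071|01⟩ + 0.8619|11⟩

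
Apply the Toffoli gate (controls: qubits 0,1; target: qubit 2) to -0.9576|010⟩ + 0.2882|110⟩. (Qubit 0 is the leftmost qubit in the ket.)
-0.9576|010⟩ + 0.2882|111⟩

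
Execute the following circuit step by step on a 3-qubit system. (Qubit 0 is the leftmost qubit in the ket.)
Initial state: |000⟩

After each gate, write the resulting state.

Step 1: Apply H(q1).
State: 1/√2|000⟩ + 1/√2|010⟩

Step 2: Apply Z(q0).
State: 1/√2|000⟩ + 1/√2|010⟩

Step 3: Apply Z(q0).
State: 1/√2|000⟩ + 1/√2|010⟩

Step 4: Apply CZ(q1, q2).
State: 1/√2|000⟩ + 1/√2|010⟩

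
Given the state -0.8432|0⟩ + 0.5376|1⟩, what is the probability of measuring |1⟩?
0.289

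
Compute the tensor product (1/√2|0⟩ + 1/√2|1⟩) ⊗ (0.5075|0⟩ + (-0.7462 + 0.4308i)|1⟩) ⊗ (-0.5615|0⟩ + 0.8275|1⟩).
-0.2015|000⟩ + 0.297|001⟩ + (0.2963 - 0.171i)|010⟩ + (-0.4366 + 0.2521i)|011⟩ - 0.2015|100⟩ + 0.297|101⟩ + (0.2963 - 0.171i)|110⟩ + (-0.4366 + 0.2521i)|111⟩

amp(|b₁b₂…⟩) = product of the factor amplitudes for bits b₁, b₂, …; only kets whose every factor amplitude is nonzero survive.
|000⟩: (1/√2)(0.5075)(-0.5615) = -0.2015
|001⟩: (1/√2)(0.5075)(0.8275) = 0.297
|010⟩: (1/√2)(-0.7462 + 0.4308i)(-0.5615) = (0.2963 - 0.171i)
|011⟩: (1/√2)(-0.7462 + 0.4308i)(0.8275) = (-0.4366 + 0.2521i)
|100⟩: (1/√2)(0.5075)(-0.5615) = -0.2015
|101⟩: (1/√2)(0.5075)(0.8275) = 0.297
|110⟩: (1/√2)(-0.7462 + 0.4308i)(-0.5615) = (0.2963 - 0.171i)
|111⟩: (1/√2)(-0.7462 + 0.4308i)(0.8275) = (-0.4366 + 0.2521i)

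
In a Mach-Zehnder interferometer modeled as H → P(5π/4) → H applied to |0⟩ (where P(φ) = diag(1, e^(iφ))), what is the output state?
(0.1464 - (1/√8)i)|0⟩ + (0.8536 + (1/√8)i)|1⟩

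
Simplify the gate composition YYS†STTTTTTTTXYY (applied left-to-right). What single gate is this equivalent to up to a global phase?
X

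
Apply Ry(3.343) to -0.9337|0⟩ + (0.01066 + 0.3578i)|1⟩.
(0.08326 - 0.356i)|0⟩ + (-0.93 - 0.03597i)|1⟩

Ry(3.343) = [[cos(θ/2), −sin(θ/2)], [sin(θ/2), cos(θ/2)]]; θ = 3.343, cos(θ/2) ≈ -0.100534, sin(θ/2) ≈ 0.994934.
With a = amp(|0⟩) = -0.9337 and b = amp(|1⟩) = (0.01066 + 0.3578i):
new amp(|0⟩) = (-0.100534)·a + (-0.994934)·b = (0.08326 - 0.356i)
new amp(|1⟩) = (0.994934)·a + (-0.100534)·b = (-0.93 - 0.03597i)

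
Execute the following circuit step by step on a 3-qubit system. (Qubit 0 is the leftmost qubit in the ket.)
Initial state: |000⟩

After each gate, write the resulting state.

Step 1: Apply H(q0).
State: 1/√2|000⟩ + 1/√2|100⟩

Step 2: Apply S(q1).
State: 1/√2|000⟩ + 1/√2|100⟩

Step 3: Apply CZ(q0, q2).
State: 1/√2|000⟩ + 1/√2|100⟩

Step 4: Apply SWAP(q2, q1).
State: 1/√2|000⟩ + 1/√2|100⟩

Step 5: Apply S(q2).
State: 1/√2|000⟩ + 1/√2|100⟩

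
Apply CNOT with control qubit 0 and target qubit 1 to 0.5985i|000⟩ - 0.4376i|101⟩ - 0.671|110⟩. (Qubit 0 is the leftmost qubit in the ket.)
0.5985i|000⟩ - 0.671|100⟩ - 0.4376i|111⟩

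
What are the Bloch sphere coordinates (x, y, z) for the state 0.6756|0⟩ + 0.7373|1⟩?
(0.9962, 0, -0.08718)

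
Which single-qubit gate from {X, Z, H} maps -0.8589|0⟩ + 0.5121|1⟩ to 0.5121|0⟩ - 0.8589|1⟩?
X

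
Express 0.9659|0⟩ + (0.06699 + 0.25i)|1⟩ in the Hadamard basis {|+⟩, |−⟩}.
(0.7304 + 0.1768i)|+⟩ + (0.6356 - 0.1768i)|−⟩

With |ψ⟩ = α|0⟩ + β|1⟩, the Hadamard-basis coefficients are ⟨+|ψ⟩ = (α + β)/√2 and ⟨−|ψ⟩ = (α − β)/√2.
Here α = 0.9659, β = (0.06699 + 0.25i): (α + β)/√2 = (0.7304 + 0.1768i), (α − β)/√2 = (0.6356 - 0.1768i).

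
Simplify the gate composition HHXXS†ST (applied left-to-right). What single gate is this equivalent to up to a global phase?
T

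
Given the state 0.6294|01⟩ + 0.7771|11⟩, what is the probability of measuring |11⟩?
0.6039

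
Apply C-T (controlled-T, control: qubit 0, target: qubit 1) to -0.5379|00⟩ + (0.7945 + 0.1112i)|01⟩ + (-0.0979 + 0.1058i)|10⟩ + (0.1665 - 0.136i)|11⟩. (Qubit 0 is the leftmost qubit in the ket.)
-0.5379|00⟩ + (0.7945 + 0.1112i)|01⟩ + (-0.0979 + 0.1058i)|10⟩ + (0.2139 + 0.02157i)|11⟩

C-T leaves the control-|0⟩ kets |00⟩, |01⟩ unchanged and applies T to qubit 1 on the control-|1⟩ pair (|10⟩, |11⟩).
T = [[1, 0], [0, (1/√2 + (1/√2)i)]].
With a = amp(|10⟩) = (-0.0979 + 0.1058i) and b = amp(|11⟩) = (0.1665 - 0.136i):
new amp(|10⟩) = (1)·a = (-0.0979 + 0.1058i)
new amp(|11⟩) = (1/√2 + (1/√2)i)·b = (0.2139 + 0.02157i)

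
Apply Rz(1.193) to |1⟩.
(0.8273 + 0.5618i)|1⟩

Rz(1.193) = [[e^(−iθ/2), 0], [0, e^(iθ/2)]] with e^(±iθ/2) = cos(θ/2) ± i·sin(θ/2); θ = 1.193, cos(θ/2) ≈ 0.827307, sin(θ/2) ≈ 0.56175.
With a = amp(|0⟩) = 0 and b = amp(|1⟩) = 1:
new amp(|0⟩) = (0.827307 - 0.56175i)·a = 0
new amp(|1⟩) = (0.827307 + 0.56175i)·b = (0.8273 + 0.5618i)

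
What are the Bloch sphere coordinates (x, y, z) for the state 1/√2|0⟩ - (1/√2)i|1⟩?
(0, -1, 0)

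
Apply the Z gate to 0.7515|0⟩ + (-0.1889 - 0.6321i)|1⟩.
0.7515|0⟩ + (0.1889 + 0.6321i)|1⟩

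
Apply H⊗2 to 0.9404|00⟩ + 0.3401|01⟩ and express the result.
0.6403|00⟩ + 0.3002|01⟩ + 0.6403|10⟩ + 0.3002|11⟩

H⊗2 gives amp(|y⟩) = (1/2) Σ_x (−1)^(x·y) amp(|x⟩), where x·y is the number of positions in which both x and y have a 1.
|00⟩: (0.9404 + 0.3401)/2 = 0.6403
|01⟩: (0.9404 - 0.3401)/2 = 0.3002
|10⟩: (0.9404 + 0.3401)/2 = 0.6403
|11⟩: (0.9404 - 0.3401)/2 = 0.3002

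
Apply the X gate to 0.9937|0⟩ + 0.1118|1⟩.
0.1118|0⟩ + 0.9937|1⟩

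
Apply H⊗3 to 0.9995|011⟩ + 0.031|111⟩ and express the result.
0.3643|000⟩ - 0.3643|001⟩ - 0.3643|010⟩ + 0.3643|011⟩ + 0.3424|100⟩ - 0.3424|101⟩ - 0.3424|110⟩ + 0.3424|111⟩

H⊗3 gives amp(|y⟩) = (1/2√2) Σ_x (−1)^(x·y) amp(|x⟩), where x·y is the number of positions in which both x and y have a 1.
|000⟩: (0.9995 + 0.031)/(2√2) = 0.3643
|001⟩: (-0.9995 - 0.031)/(2√2) = -0.3643
|010⟩: (-0.9995 - 0.031)/(2√2) = -0.3643
|011⟩: (0.9995 + 0.031)/(2√2) = 0.3643
|100⟩: (0.9995 - 0.031)/(2√2) = 0.3424
|101⟩: (-0.9995 + 0.031)/(2√2) = -0.3424
|110⟩: (-0.9995 + 0.031)/(2√2) = -0.3424
|111⟩: (0.9995 - 0.031)/(2√2) = 0.3424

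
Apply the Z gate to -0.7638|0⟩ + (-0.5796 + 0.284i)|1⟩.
-0.7638|0⟩ + (0.5796 - 0.284i)|1⟩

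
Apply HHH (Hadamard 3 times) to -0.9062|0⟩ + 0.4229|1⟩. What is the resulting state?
-0.3417|0⟩ - 0.9398|1⟩

H² = I, so H^3 = H: a single Hadamard. With (a, b) = (-0.9062, 0.4229), H gives ((a + b)/√2, (a − b)/√2) = (-0.3417, -0.9398).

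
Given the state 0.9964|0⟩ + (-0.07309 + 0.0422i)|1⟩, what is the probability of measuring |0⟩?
0.9928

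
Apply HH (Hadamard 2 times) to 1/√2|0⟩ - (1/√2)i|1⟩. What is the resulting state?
1/√2|0⟩ - (1/√2)i|1⟩

H² = I, so an even number of Hadamards cancels: H^2 = I and the state is unchanged.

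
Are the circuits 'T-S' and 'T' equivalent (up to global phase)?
No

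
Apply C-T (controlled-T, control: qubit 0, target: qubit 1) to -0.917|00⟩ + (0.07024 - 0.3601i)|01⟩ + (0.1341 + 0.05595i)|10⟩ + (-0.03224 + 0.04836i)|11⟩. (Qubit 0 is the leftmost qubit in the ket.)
-0.917|00⟩ + (0.07024 - 0.3601i)|01⟩ + (0.1341 + 0.05595i)|10⟩ + (-0.05699 + 0.0114i)|11⟩

C-T leaves the control-|0⟩ kets |00⟩, |01⟩ unchanged and applies T to qubit 1 on the control-|1⟩ pair (|10⟩, |11⟩).
T = [[1, 0], [0, (1/√2 + (1/√2)i)]].
With a = amp(|10⟩) = (0.1341 + 0.05595i) and b = amp(|11⟩) = (-0.03224 + 0.04836i):
new amp(|10⟩) = (1)·a = (0.1341 + 0.05595i)
new amp(|11⟩) = (1/√2 + (1/√2)i)·b = (-0.05699 + 0.0114i)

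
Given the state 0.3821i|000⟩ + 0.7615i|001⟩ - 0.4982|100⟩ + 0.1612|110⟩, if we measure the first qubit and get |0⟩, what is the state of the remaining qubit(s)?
0.4485i|00⟩ + 0.8938i|01⟩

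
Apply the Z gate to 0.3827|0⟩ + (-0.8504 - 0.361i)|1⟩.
0.3827|0⟩ + (0.8504 + 0.361i)|1⟩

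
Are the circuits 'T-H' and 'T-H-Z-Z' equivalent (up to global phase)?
Yes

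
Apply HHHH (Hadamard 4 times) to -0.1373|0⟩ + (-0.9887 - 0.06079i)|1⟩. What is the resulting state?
-0.1373|0⟩ + (-0.9887 - 0.06079i)|1⟩

H² = I, so an even number of Hadamards cancels: H^4 = I and the state is unchanged.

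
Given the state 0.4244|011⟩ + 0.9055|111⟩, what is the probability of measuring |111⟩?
0.8199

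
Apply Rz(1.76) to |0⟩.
(0.6372 - 0.7707i)|0⟩

Rz(1.76) = [[e^(−iθ/2), 0], [0, e^(iθ/2)]] with e^(±iθ/2) = cos(θ/2) ± i·sin(θ/2); θ = 1.76, cos(θ/2) ≈ 0.637151, sin(θ/2) ≈ 0.770739.
With a = amp(|0⟩) = 1 and b = amp(|1⟩) = 0:
new amp(|0⟩) = (0.637151 - 0.770739i)·a = (0.6372 - 0.7707i)
new amp(|1⟩) = (0.637151 + 0.770739i)·b = 0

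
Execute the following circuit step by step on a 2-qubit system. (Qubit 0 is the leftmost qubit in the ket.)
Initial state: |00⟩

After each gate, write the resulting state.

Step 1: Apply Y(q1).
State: i|01⟩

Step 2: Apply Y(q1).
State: |00⟩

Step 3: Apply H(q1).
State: 1/√2|00⟩ + 1/√2|01⟩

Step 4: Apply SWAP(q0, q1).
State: 1/√2|00⟩ + 1/√2|10⟩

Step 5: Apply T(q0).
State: 1/√2|00⟩ + (1/2 + (1/2)i)|10⟩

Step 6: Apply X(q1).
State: 1/√2|01⟩ + (1/2 + (1/2)i)|11⟩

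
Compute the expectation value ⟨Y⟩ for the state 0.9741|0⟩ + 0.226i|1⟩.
0.4403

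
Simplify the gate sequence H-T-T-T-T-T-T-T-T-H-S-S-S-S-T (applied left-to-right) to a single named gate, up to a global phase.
T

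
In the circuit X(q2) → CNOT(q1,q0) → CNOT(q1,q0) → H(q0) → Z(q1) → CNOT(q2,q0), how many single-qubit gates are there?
3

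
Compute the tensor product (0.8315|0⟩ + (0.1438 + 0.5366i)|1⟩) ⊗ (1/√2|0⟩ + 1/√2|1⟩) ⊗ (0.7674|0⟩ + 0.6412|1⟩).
0.4512|000⟩ + 0.377|001⟩ + 0.4512|010⟩ + 0.377|011⟩ + (0.07803 + 0.2912i)|100⟩ + (0.0652 + 0.2433i)|101⟩ + (0.07803 + 0.2912i)|110⟩ + (0.0652 + 0.2433i)|111⟩

amp(|b₁b₂…⟩) = product of the factor amplitudes for bits b₁, b₂, …; only kets whose every factor amplitude is nonzero survive.
|000⟩: (0.8315)(1/√2)(0.7674) = 0.4512
|001⟩: (0.8315)(1/√2)(0.6412) = 0.377
|010⟩: (0.8315)(1/√2)(0.7674) = 0.4512
|011⟩: (0.8315)(1/√2)(0.6412) = 0.377
|100⟩: (0.1438 + 0.5366i)(1/√2)(0.7674) = (0.07803 + 0.2912i)
|101⟩: (0.1438 + 0.5366i)(1/√2)(0.6412) = (0.0652 + 0.2433i)
|110⟩: (0.1438 + 0.5366i)(1/√2)(0.7674) = (0.07803 + 0.2912i)
|111⟩: (0.1438 + 0.5366i)(1/√2)(0.6412) = (0.0652 + 0.2433i)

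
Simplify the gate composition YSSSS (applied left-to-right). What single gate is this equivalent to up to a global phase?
Y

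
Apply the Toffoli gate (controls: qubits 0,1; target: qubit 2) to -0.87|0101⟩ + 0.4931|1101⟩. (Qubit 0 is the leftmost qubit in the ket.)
-0.87|0101⟩ + 0.4931|1111⟩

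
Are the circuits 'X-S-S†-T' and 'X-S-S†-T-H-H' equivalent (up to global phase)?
Yes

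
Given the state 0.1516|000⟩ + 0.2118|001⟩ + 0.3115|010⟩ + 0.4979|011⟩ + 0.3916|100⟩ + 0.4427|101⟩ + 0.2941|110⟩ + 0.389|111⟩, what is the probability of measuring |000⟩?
0.02298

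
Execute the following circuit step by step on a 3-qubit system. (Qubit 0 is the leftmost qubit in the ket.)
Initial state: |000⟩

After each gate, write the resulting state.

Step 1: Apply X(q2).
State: |001⟩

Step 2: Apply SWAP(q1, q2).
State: |010⟩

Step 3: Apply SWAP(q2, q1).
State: |001⟩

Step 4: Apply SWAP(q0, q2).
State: |100⟩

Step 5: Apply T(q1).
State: |100⟩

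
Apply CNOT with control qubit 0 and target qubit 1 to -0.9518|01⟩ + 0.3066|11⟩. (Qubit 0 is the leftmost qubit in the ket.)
-0.9518|01⟩ + 0.3066|10⟩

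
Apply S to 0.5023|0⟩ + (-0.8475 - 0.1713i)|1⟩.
0.5023|0⟩ + (0.1713 - 0.8475i)|1⟩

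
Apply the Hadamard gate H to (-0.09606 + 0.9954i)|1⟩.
(-0.06792 + 0.7039i)|0⟩ + (0.06792 - 0.7039i)|1⟩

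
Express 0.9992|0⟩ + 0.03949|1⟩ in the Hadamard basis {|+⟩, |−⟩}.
0.7345|+⟩ + 0.6786|−⟩

With |ψ⟩ = α|0⟩ + β|1⟩, the Hadamard-basis coefficients are ⟨+|ψ⟩ = (α + β)/√2 and ⟨−|ψ⟩ = (α − β)/√2.
Here α = 0.9992, β = 0.03949: (α + β)/√2 = 0.7345, (α − β)/√2 = 0.6786.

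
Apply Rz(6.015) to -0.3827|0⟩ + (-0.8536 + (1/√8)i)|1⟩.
(0.3793 + 0.05116i)|0⟩ + (0.7987 - 0.4645i)|1⟩

Rz(6.015) = [[e^(−iθ/2), 0], [0, e^(iθ/2)]] with e^(±iθ/2) = cos(θ/2) ± i·sin(θ/2); θ = 6.015, cos(θ/2) ≈ -0.991023, sin(θ/2) ≈ 0.133691.
With a = amp(|0⟩) = -0.3827 and b = amp(|1⟩) = (-0.8536 + (1/√8)i):
new amp(|0⟩) = (-0.991023 - 0.133691i)·a = (0.3793 + 0.05116i)
new amp(|1⟩) = (-0.991023 + 0.133691i)·b = (0.7987 - 0.4645i)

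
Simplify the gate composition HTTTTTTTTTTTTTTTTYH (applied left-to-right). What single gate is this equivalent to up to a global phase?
Y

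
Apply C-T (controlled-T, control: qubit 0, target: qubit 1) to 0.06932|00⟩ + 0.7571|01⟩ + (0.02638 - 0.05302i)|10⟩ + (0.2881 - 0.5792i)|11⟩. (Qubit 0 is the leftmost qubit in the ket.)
0.06932|00⟩ + 0.7571|01⟩ + (0.02638 - 0.05302i)|10⟩ + (0.6133 - 0.2058i)|11⟩

C-T leaves the control-|0⟩ kets |00⟩, |01⟩ unchanged and applies T to qubit 1 on the control-|1⟩ pair (|10⟩, |11⟩).
T = [[1, 0], [0, (1/√2 + (1/√2)i)]].
With a = amp(|10⟩) = (0.02638 - 0.05302i) and b = amp(|11⟩) = (0.2881 - 0.5792i):
new amp(|10⟩) = (1)·a = (0.02638 - 0.05302i)
new amp(|11⟩) = (1/√2 + (1/√2)i)·b = (0.6133 - 0.2058i)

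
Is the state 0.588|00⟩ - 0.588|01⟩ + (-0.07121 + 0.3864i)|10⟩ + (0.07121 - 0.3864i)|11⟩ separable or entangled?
Separable

Writing the state as a|00⟩ + b|01⟩ + c|10⟩ + d|11⟩, it is a product state iff ad − bc = 0.
Here (a, b, c, d) = (0.588, -0.588, (-0.07121 + 0.3864i), (0.07121 - 0.3864i)): ad − bc = (0.588)(0.07121 - 0.3864i) − (-0.588)(-0.07121 + 0.3864i) = 0, so the state is separable.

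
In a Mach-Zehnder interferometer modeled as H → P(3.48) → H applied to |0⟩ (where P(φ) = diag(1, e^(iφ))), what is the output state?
(0.02836 - 0.166i)|0⟩ + (0.9716 + 0.166i)|1⟩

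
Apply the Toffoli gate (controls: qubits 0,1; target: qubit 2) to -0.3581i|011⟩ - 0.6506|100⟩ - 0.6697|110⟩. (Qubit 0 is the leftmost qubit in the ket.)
-0.3581i|011⟩ - 0.6506|100⟩ - 0.6697|111⟩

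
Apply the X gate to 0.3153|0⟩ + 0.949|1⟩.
0.949|0⟩ + 0.3153|1⟩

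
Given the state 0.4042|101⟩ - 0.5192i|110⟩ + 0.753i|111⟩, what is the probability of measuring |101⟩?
0.1634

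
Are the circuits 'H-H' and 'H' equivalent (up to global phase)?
No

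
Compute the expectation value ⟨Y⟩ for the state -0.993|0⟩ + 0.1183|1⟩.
0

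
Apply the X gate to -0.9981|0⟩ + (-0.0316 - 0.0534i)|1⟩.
(-0.0316 - 0.0534i)|0⟩ - 0.9981|1⟩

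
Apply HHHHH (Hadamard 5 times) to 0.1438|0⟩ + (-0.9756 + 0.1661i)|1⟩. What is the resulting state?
(-0.5882 + 0.1175i)|0⟩ + (0.7915 - 0.1175i)|1⟩

H² = I, so H^5 = H: a single Hadamard. With (a, b) = (0.1438, (-0.9756 + 0.1661i)), H gives ((a + b)/√2, (a − b)/√2) = ((-0.5882 + 0.1175i), (0.7915 - 0.1175i)).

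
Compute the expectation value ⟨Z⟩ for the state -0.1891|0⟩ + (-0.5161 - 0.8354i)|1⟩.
-0.9285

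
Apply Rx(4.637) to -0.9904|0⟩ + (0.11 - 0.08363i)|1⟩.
(0.6121 - 0.08066i)|0⟩ + (-0.0748 + 0.7831i)|1⟩

Rx(4.637) = [[cos(θ/2), −i·sin(θ/2)], [−i·sin(θ/2), cos(θ/2)]]; θ = 4.637, cos(θ/2) ≈ -0.679957, sin(θ/2) ≈ 0.733252.
With a = amp(|0⟩) = -0.9904 and b = amp(|1⟩) = (0.11 - 0.08363i):
new amp(|0⟩) = (-0.679957)·a + (-0.733252i)·b = (0.6121 - 0.08066i)
new amp(|1⟩) = (-0.733252i)·a + (-0.679957)·b = (-0.0748 + 0.7831i)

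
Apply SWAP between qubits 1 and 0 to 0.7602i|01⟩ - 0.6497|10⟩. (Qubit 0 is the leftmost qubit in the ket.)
-0.6497|01⟩ + 0.7602i|10⟩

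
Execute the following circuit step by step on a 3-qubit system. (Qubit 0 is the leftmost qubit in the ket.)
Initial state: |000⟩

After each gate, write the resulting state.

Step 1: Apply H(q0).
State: 1/√2|000⟩ + 1/√2|100⟩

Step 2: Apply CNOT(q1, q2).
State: 1/√2|000⟩ + 1/√2|100⟩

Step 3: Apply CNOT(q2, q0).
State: 1/√2|000⟩ + 1/√2|100⟩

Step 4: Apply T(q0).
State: 1/√2|000⟩ + (1/2 + (1/2)i)|100⟩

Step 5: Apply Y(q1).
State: (1/√2)i|010⟩ + (-1/2 + (1/2)i)|110⟩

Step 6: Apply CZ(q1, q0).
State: (1/√2)i|010⟩ + (1/2 - (1/2)i)|110⟩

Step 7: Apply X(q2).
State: (1/√2)i|011⟩ + (1/2 - (1/2)i)|111⟩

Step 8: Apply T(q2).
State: (-1/2 + (1/2)i)|011⟩ + 1/√2|111⟩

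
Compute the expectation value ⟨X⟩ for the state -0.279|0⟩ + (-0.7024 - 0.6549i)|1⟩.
0.3919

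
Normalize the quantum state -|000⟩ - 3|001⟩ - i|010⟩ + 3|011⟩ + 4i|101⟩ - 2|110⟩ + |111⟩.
-0.1562|000⟩ - 0.4685|001⟩ - 0.1562i|010⟩ + 0.4685|011⟩ + 0.6247i|101⟩ - 0.3123|110⟩ + 0.1562|111⟩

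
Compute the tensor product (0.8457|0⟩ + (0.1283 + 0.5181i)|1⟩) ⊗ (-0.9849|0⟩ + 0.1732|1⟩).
-0.8329|00⟩ + 0.1465|01⟩ + (-0.1264 - 0.5103i)|10⟩ + (0.02222 + 0.08973i)|11⟩

amp(|b₁b₂…⟩) = product of the factor amplitudes for bits b₁, b₂, …; only kets whose every factor amplitude is nonzero survive.
|00⟩: (0.8457)(-0.9849) = -0.8329
|01⟩: (0.8457)(0.1732) = 0.1465
|10⟩: (0.1283 + 0.5181i)(-0.9849) = (-0.1264 - 0.5103i)
|11⟩: (0.1283 + 0.5181i)(0.1732) = (0.02222 + 0.08973i)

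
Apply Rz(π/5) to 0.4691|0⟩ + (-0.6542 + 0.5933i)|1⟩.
(0.4461 - 0.145i)|0⟩ + (-0.8055 + 0.3621i)|1⟩

Rz(π/5) = [[e^(−iθ/2), 0], [0, e^(iθ/2)]] with e^(±iθ/2) = cos(θ/2) ± i·sin(θ/2); θ = π/5, cos(θ/2) ≈ 0.951057, sin(θ/2) ≈ 0.309017.
With a = amp(|0⟩) = 0.4691 and b = amp(|1⟩) = (-0.6542 + 0.5933i):
new amp(|0⟩) = (0.951057 - 0.309017i)·a = (0.4461 - 0.145i)
new amp(|1⟩) = (0.951057 + 0.309017i)·b = (-0.8055 + 0.3621i)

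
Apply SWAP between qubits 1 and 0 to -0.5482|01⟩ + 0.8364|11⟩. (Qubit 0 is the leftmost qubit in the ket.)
-0.5482|10⟩ + 0.8364|11⟩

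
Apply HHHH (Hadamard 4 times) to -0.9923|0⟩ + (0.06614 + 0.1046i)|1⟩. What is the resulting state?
-0.9923|0⟩ + (0.06614 + 0.1046i)|1⟩

H² = I, so an even number of Hadamards cancels: H^4 = I and the state is unchanged.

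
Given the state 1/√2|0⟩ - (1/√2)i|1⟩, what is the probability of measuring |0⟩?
1/2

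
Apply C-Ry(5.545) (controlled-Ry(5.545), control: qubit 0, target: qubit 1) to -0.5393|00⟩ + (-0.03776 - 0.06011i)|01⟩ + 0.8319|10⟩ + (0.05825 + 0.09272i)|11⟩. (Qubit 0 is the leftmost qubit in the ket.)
-0.5393|00⟩ + (-0.03776 - 0.06011i)|01⟩ + (-0.7969 - 0.03345i)|10⟩ + (0.2458 - 0.08648i)|11⟩

C-Ry(5.545) leaves the control-|0⟩ kets |00⟩, |01⟩ unchanged and applies Ry(5.545) to qubit 1 on the control-|1⟩ pair (|10⟩, |11⟩).
Ry(5.545) = [[cos(θ/2), −sin(θ/2)], [sin(θ/2), cos(θ/2)]]; θ = 5.545, cos(θ/2) ≈ -0.932655, sin(θ/2) ≈ 0.360769.
With a = amp(|10⟩) = 0.8319 and b = amp(|11⟩) = (0.05825 + 0.09272i):
new amp(|10⟩) = (-0.932655)·a + (-0.360769)·b = (-0.7969 - 0.03345i)
new amp(|11⟩) = (0.360769)·a + (-0.932655)·b = (0.2458 - 0.08648i)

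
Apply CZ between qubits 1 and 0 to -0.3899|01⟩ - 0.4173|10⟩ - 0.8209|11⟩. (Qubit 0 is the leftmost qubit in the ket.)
-0.3899|01⟩ - 0.4173|10⟩ + 0.8209|11⟩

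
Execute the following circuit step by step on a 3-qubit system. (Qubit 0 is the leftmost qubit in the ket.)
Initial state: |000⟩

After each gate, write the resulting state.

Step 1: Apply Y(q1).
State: i|010⟩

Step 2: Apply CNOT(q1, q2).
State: i|011⟩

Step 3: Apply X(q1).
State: i|001⟩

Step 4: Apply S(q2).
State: -|001⟩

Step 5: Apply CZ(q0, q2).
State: -|001⟩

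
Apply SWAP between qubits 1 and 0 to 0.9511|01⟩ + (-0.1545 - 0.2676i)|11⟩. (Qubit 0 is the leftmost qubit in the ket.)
0.9511|10⟩ + (-0.1545 - 0.2676i)|11⟩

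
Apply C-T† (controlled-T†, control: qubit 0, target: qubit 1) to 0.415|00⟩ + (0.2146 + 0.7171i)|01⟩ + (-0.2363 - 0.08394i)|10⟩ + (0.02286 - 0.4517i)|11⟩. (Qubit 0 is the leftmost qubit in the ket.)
0.415|00⟩ + (0.2146 + 0.7171i)|01⟩ + (-0.2363 - 0.08394i)|10⟩ + (-0.3032 - 0.3356i)|11⟩

C-T† leaves the control-|0⟩ kets |00⟩, |01⟩ unchanged and applies T† to qubit 1 on the control-|1⟩ pair (|10⟩, |11⟩).
T† = [[1, 0], [0, (1/√2 - (1/√2)i)]].
With a = amp(|10⟩) = (-0.2363 - 0.08394i) and b = amp(|11⟩) = (0.02286 - 0.4517i):
new amp(|10⟩) = (1)·a = (-0.2363 - 0.08394i)
new amp(|11⟩) = (1/√2 - (1/√2)i)·b = (-0.3032 - 0.3356i)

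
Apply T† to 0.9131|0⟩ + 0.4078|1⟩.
0.9131|0⟩ + (0.2884 - 0.2884i)|1⟩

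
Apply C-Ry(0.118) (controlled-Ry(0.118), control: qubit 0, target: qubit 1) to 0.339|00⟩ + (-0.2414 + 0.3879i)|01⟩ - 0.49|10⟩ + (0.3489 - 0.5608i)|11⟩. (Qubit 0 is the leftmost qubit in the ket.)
0.339|00⟩ + (-0.2414 + 0.3879i)|01⟩ + (-0.5097 + 0.03307i)|10⟩ + (0.3194 - 0.5598i)|11⟩

C-Ry(0.118) leaves the control-|0⟩ kets |00⟩, |01⟩ unchanged and applies Ry(0.118) to qubit 1 on the control-|1⟩ pair (|10⟩, |11⟩).
Ry(0.118) = [[cos(θ/2), −sin(θ/2)], [sin(θ/2), cos(θ/2)]]; θ = 0.118, cos(θ/2) ≈ 0.99826, sin(θ/2) ≈ 0.0589658.
With a = amp(|10⟩) = -0.49 and b = amp(|11⟩) = (0.3489 - 0.5608i):
new amp(|10⟩) = (0.99826)·a + (-0.0589658)·b = (-0.5097 + 0.03307i)
new amp(|11⟩) = (0.0589658)·a + (0.99826)·b = (0.3194 - 0.5598i)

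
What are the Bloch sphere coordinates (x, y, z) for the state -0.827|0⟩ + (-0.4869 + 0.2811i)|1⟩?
(0.8053, -0.4649, 0.3678)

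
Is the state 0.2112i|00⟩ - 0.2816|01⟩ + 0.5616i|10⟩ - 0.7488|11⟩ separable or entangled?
Separable

Writing the state as a|00⟩ + b|01⟩ + c|10⟩ + d|11⟩, it is a product state iff ad − bc = 0.
Here (a, b, c, d) = (0.2112i, -0.2816, 0.5616i, -0.7488): ad − bc = (0.2112i)(-0.7488) − (-0.2816)(0.5616i) = 0, so the state is separable.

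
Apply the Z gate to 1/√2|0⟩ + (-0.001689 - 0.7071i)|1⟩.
1/√2|0⟩ + (0.001689 + 0.7071i)|1⟩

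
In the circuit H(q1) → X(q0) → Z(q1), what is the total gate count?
3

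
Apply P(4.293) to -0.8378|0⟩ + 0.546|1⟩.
-0.8378|0⟩ + (-0.2223 - 0.4987i)|1⟩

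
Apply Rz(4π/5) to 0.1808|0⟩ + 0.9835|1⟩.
(0.05587 - 0.172i)|0⟩ + (0.3039 + 0.9354i)|1⟩

Rz(4π/5) = [[e^(−iθ/2), 0], [0, e^(iθ/2)]] with e^(±iθ/2) = cos(θ/2) ± i·sin(θ/2); θ = 4π/5, cos(θ/2) ≈ 0.309017, sin(θ/2) ≈ 0.951057.
With a = amp(|0⟩) = 0.1808 and b = amp(|1⟩) = 0.9835:
new amp(|0⟩) = (0.309017 - 0.951057i)·a = (0.05587 - 0.172i)
new amp(|1⟩) = (0.309017 + 0.951057i)·b = (0.3039 + 0.9354i)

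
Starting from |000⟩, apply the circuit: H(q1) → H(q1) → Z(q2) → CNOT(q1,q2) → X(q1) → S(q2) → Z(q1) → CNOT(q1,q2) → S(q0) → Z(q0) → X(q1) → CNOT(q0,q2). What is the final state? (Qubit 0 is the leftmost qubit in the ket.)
-|001⟩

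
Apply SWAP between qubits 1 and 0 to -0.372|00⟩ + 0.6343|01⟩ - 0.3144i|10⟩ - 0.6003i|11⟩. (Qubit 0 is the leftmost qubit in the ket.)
-0.372|00⟩ - 0.3144i|01⟩ + 0.6343|10⟩ - 0.6003i|11⟩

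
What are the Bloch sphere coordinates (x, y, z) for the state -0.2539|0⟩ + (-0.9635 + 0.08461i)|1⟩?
(0.4893, -0.04296, -0.871)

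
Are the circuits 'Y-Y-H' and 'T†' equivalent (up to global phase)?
No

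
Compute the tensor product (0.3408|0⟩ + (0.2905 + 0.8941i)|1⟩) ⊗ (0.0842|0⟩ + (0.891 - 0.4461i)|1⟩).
0.0287|00⟩ + (0.3037 - 0.152i)|01⟩ + (0.02446 + 0.07528i)|10⟩ + (0.6577 + 0.6671i)|11⟩

amp(|b₁b₂…⟩) = product of the factor amplitudes for bits b₁, b₂, …; only kets whose every factor amplitude is nonzero survive.
|00⟩: (0.3408)(0.0842) = 0.0287
|01⟩: (0.3408)(0.891 - 0.4461i) = (0.3037 - 0.152i)
|10⟩: (0.2905 + 0.8941i)(0.0842) = (0.02446 + 0.07528i)
|11⟩: (0.2905 + 0.8941i)(0.891 - 0.4461i) = (0.6577 + 0.6671i)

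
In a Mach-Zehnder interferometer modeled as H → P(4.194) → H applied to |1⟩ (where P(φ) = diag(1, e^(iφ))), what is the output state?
(0.7477 + 0.4343i)|0⟩ + (0.2523 - 0.4343i)|1⟩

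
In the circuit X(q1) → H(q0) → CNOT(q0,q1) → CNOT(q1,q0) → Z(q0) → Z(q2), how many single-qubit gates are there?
4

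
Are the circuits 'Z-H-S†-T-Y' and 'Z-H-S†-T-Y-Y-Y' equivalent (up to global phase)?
Yes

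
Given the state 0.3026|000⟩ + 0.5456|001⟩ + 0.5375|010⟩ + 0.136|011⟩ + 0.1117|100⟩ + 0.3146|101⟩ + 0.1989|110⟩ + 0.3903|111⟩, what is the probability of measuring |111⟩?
0.1523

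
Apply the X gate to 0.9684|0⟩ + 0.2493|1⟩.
0.2493|0⟩ + 0.9684|1⟩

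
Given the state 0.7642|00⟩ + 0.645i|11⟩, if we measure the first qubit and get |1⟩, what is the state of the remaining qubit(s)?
i|1⟩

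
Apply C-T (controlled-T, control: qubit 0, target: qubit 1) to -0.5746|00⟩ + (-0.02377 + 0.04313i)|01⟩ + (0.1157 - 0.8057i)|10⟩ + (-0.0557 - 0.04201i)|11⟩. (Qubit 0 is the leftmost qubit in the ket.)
-0.5746|00⟩ + (-0.02377 + 0.04313i)|01⟩ + (0.1157 - 0.8057i)|10⟩ + (-0.00968 - 0.06909i)|11⟩

C-T leaves the control-|0⟩ kets |00⟩, |01⟩ unchanged and applies T to qubit 1 on the control-|1⟩ pair (|10⟩, |11⟩).
T = [[1, 0], [0, (1/√2 + (1/√2)i)]].
With a = amp(|10⟩) = (0.1157 - 0.8057i) and b = amp(|11⟩) = (-0.0557 - 0.04201i):
new amp(|10⟩) = (1)·a = (0.1157 - 0.8057i)
new amp(|11⟩) = (1/√2 + (1/√2)i)·b = (-0.00968 - 0.06909i)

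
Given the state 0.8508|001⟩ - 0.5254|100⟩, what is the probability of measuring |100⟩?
0.276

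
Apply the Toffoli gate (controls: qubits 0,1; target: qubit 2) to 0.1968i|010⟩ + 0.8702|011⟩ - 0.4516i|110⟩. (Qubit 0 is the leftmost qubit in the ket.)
0.1968i|010⟩ + 0.8702|011⟩ - 0.4516i|111⟩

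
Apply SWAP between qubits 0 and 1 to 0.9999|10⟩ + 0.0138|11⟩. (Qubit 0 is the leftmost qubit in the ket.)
0.9999|01⟩ + 0.0138|11⟩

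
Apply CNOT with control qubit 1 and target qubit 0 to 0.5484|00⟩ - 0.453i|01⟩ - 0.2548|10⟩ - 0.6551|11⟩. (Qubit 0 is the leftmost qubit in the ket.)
0.5484|00⟩ - 0.6551|01⟩ - 0.2548|10⟩ - 0.453i|11⟩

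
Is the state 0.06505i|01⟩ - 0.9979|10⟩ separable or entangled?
Entangled

Writing the state as a|00⟩ + b|01⟩ + c|10⟩ + d|11⟩, it is a product state iff ad − bc = 0.
Here (a, b, c, d) = (0, 0.06505i, -0.9979, 0): ad − bc = (0)(0) − (0.06505i)(-0.9979) = 0.06491i ≠ 0, so the state is entangled.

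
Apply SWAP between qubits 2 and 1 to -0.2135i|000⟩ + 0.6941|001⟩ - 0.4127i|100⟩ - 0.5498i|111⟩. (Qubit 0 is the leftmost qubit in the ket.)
-0.2135i|000⟩ + 0.6941|010⟩ - 0.4127i|100⟩ - 0.5498i|111⟩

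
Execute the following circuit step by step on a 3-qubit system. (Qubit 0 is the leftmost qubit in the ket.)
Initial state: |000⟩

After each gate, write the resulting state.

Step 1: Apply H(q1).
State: 1/√2|000⟩ + 1/√2|010⟩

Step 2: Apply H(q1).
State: |000⟩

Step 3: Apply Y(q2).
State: i|001⟩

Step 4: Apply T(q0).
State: i|001⟩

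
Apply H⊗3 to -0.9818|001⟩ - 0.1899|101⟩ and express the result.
-0.4143|000⟩ + 0.4143|001⟩ - 0.4143|010⟩ + 0.4143|011⟩ - 0.28|100⟩ + 0.28|101⟩ - 0.28|110⟩ + 0.28|111⟩

H⊗3 gives amp(|y⟩) = (1/2√2) Σ_x (−1)^(x·y) amp(|x⟩), where x·y is the number of positions in which both x and y have a 1.
|000⟩: (-0.9818 - 0.1899)/(2√2) = -0.4143
|001⟩: (0.9818 + 0.1899)/(2√2) = 0.4143
|010⟩: (-0.9818 - 0.1899)/(2√2) = -0.4143
|011⟩: (0.9818 + 0.1899)/(2√2) = 0.4143
|100⟩: (-0.9818 + 0.1899)/(2√2) = -0.28
|101⟩: (0.9818 - 0.1899)/(2√2) = 0.28
|110⟩: (-0.9818 + 0.1899)/(2√2) = -0.28
|111⟩: (0.9818 - 0.1899)/(2√2) = 0.28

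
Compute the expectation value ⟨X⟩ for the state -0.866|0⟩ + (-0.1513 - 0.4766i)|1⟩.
0.2621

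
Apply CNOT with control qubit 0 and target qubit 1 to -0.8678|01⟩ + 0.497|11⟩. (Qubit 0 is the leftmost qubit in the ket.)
-0.8678|01⟩ + 0.497|10⟩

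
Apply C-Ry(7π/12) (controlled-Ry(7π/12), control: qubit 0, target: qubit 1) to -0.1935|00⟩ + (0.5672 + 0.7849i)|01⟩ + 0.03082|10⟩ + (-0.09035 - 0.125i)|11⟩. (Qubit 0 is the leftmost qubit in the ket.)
-0.1935|00⟩ + (0.5672 + 0.7849i)|01⟩ + (0.09044 + 0.09917i)|10⟩ + (-0.03055 - 0.0761i)|11⟩

C-Ry(7π/12) leaves the control-|0⟩ kets |00⟩, |01⟩ unchanged and applies Ry(7π/12) to qubit 1 on the control-|1⟩ pair (|10⟩, |11⟩).
Ry(7π/12) = [[cos(θ/2), −sin(θ/2)], [sin(θ/2), cos(θ/2)]]; θ = 7π/12, cos(θ/2) ≈ 0.608761, sin(θ/2) ≈ 0.793353.
With a = amp(|10⟩) = 0.03082 and b = amp(|11⟩) = (-0.09035 - 0.125i):
new amp(|10⟩) = (0.608761)·a + (-0.793353)·b = (0.09044 + 0.09917i)
new amp(|11⟩) = (0.793353)·a + (0.608761)·b = (-0.03055 - 0.0761i)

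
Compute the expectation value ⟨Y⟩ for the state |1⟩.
0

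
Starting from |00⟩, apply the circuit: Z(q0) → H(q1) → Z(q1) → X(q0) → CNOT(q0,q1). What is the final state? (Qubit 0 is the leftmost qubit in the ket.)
-1/√2|10⟩ + 1/√2|11⟩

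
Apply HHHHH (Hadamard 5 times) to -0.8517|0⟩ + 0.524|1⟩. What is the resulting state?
-0.2317|0⟩ - 0.9728|1⟩

H² = I, so H^5 = H: a single Hadamard. With (a, b) = (-0.8517, 0.524), H gives ((a + b)/√2, (a − b)/√2) = (-0.2317, -0.9728).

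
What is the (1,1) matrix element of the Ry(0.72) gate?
0.9359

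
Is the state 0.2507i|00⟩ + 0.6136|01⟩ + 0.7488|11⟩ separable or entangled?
Entangled

Writing the state as a|00⟩ + b|01⟩ + c|10⟩ + d|11⟩, it is a product state iff ad − bc = 0.
Here (a, b, c, d) = (0.2507i, 0.6136, 0, 0.7488): ad − bc = (0.2507i)(0.7488) − (0.6136)(0) = 0.1877i ≠ 0, so the state is entangled.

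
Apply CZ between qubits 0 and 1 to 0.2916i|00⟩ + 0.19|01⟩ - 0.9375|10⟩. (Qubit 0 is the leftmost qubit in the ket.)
0.2916i|00⟩ + 0.19|01⟩ - 0.9375|10⟩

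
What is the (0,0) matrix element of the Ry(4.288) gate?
-0.5423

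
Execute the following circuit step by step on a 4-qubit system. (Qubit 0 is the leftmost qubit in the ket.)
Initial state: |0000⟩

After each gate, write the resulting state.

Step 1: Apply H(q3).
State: 1/√2|0000⟩ + 1/√2|0001⟩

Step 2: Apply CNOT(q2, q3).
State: 1/√2|0000⟩ + 1/√2|0001⟩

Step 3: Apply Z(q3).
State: 1/√2|0000⟩ - 1/√2|0001⟩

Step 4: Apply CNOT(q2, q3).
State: 1/√2|0000⟩ - 1/√2|0001⟩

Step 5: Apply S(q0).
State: 1/√2|0000⟩ - 1/√2|0001⟩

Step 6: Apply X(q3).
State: -1/√2|0000⟩ + 1/√2|0001⟩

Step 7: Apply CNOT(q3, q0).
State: -1/√2|0000⟩ + 1/√2|1001⟩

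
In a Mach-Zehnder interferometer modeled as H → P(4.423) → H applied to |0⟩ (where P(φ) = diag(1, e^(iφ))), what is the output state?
(0.3573 - 0.4792i)|0⟩ + (0.6427 + 0.4792i)|1⟩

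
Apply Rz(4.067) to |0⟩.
(-0.4464 - 0.8948i)|0⟩

Rz(4.067) = [[e^(−iθ/2), 0], [0, e^(iθ/2)]] with e^(±iθ/2) = cos(θ/2) ± i·sin(θ/2); θ = 4.067, cos(θ/2) ≈ -0.446369, sin(θ/2) ≈ 0.894849.
With a = amp(|0⟩) = 1 and b = amp(|1⟩) = 0:
new amp(|0⟩) = (-0.446369 - 0.894849i)·a = (-0.4464 - 0.8948i)
new amp(|1⟩) = (-0.446369 + 0.894849i)·b = 0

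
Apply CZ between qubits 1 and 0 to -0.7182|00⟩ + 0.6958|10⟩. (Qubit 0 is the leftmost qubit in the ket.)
-0.7182|00⟩ + 0.6958|10⟩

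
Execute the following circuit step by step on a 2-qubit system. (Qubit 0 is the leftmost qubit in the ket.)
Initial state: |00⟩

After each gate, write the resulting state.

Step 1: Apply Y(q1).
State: i|01⟩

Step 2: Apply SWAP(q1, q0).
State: i|10⟩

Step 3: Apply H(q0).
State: (1/√2)i|00⟩ - (1/√2)i|10⟩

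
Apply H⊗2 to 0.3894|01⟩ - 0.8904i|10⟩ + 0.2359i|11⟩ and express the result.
(0.1947 - 0.3273i)|00⟩ + (-0.1947 - 0.5632i)|01⟩ + (0.1947 + 0.3273i)|10⟩ + (-0.1947 + 0.5632i)|11⟩

H⊗2 gives amp(|y⟩) = (1/2) Σ_x (−1)^(x·y) amp(|x⟩), where x·y is the number of positions in which both x and y have a 1.
|00⟩: (0.3894 - 0.8904i + 0.2359i)/2 = (0.1947 - 0.3273i)
|01⟩: (-0.3894 - 0.8904i - 0.2359i)/2 = (-0.1947 - 0.5632i)
|10⟩: (0.3894 + 0.8904i - 0.2359i)/2 = (0.1947 + 0.3273i)
|11⟩: (-0.3894 + 0.8904i + 0.2359i)/2 = (-0.1947 + 0.5632i)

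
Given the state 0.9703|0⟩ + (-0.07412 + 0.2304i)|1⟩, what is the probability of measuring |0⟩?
0.9415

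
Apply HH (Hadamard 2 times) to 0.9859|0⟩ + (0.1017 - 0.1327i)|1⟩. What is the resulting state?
0.9859|0⟩ + (0.1017 - 0.1327i)|1⟩

H² = I, so an even number of Hadamards cancels: H^2 = I and the state is unchanged.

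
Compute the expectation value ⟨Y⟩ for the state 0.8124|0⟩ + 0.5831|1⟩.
0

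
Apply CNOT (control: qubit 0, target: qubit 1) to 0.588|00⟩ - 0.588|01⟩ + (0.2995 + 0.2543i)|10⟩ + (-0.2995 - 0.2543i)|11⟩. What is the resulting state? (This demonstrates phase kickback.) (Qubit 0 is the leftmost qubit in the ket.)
0.588|00⟩ - 0.588|01⟩ + (-0.2995 - 0.2543i)|10⟩ + (0.2995 + 0.2543i)|11⟩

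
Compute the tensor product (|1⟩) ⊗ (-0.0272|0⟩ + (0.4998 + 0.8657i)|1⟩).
-0.0272|10⟩ + (0.4998 + 0.8657i)|11⟩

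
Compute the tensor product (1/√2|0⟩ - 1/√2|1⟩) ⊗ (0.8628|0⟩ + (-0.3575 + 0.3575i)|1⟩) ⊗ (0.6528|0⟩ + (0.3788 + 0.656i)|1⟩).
0.3983|000⟩ + (0.2311 + 0.4002i)|001⟩ + (-0.165 + 0.165i)|010⟩ + (-0.2616 - 0.07007i)|011⟩ - 0.3983|100⟩ + (-0.2311 - 0.4002i)|101⟩ + (0.165 - 0.165i)|110⟩ + (0.2616 + 0.07007i)|111⟩

amp(|b₁b₂…⟩) = product of the factor amplitudes for bits b₁, b₂, …; only kets whose every factor amplitude is nonzero survive.
|000⟩: (1/√2)(0.8628)(0.6528) = 0.3983
|001⟩: (1/√2)(0.8628)(0.3788 + 0.656i) = (0.2311 + 0.4002i)
|010⟩: (1/√2)(-0.3575 + 0.3575i)(0.6528) = (-0.165 + 0.165i)
|011⟩: (1/√2)(-0.3575 + 0.3575i)(0.3788 + 0.656i) = (-0.2616 - 0.07007i)
|100⟩: (-1/√2)(0.8628)(0.6528) = -0.3983
|101⟩: (-1/√2)(0.8628)(0.3788 + 0.656i) = (-0.2311 - 0.4002i)
|110⟩: (-1/√2)(-0.3575 + 0.3575i)(0.6528) = (0.165 - 0.165i)
|111⟩: (-1/√2)(-0.3575 + 0.3575i)(0.3788 + 0.656i) = (0.2616 + 0.07007i)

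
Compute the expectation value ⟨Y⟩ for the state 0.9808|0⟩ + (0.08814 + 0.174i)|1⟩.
0.3413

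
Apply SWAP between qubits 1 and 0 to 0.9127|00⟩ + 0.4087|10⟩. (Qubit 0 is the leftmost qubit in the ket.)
0.9127|00⟩ + 0.4087|01⟩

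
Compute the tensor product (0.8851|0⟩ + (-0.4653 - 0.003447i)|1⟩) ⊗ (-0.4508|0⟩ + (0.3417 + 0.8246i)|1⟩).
-0.399|00⟩ + (0.3024 + 0.7299i)|01⟩ + (0.2098 + 0.001554i)|10⟩ + (-0.1562 - 0.3849i)|11⟩

amp(|b₁b₂…⟩) = product of the factor amplitudes for bits b₁, b₂, …; only kets whose every factor amplitude is nonzero survive.
|00⟩: (0.8851)(-0.4508) = -0.399
|01⟩: (0.8851)(0.3417 + 0.8246i) = (0.3024 + 0.7299i)
|10⟩: (-0.4653 - 0.003447i)(-0.4508) = (0.2098 + 0.001554i)
|11⟩: (-0.4653 - 0.003447i)(0.3417 + 0.8246i) = (-0.1562 - 0.3849i)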